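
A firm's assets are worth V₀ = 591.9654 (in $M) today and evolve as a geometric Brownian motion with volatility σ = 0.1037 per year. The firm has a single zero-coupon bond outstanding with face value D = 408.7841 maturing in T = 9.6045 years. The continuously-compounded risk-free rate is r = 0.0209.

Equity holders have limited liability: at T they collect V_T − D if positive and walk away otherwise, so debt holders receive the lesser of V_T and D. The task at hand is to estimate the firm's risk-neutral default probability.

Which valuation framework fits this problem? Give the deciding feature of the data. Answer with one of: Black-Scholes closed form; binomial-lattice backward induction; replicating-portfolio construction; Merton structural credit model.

Key observation: assets follow a GBM and default happens iff V_T < 408.7841; valuing claims on that split (equity as a call, risky debt as the residual) is the structural model's definition.

framework: Merton structural credit model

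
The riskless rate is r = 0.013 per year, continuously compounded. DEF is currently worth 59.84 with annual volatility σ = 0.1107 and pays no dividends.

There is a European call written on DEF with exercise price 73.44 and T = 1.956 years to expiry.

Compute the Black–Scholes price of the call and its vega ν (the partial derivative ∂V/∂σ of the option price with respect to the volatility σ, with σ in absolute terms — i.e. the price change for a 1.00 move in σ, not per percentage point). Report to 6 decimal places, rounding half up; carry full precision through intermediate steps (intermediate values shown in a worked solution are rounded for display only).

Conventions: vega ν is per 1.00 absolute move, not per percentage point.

σ√T = 0.1107·√1.956 = 0.154822
d₁ = (ln(S/K) + (r+σ²/2)T) / (σ√T) = (ln(59.84/73.44) + (0.013+0.1107²/2)·1.956) / 0.154822 = (-0.204794 + 0.037413) / 0.154822 = -1.081124
d₂ = d₁ − σ√T = -1.081124 − 0.154822 = -1.235946
e^{−rT} = 0.974893
N(d₁) = 0.139821,  N(d₂) = 0.108239
Call price V = S·N(d₁) − K·e^{−rT}·N(d₂) = 8.366889 − 7.749519 = 0.617370
φ(d₁) = (1/√(2π))·e^{−d₁²/2} = 0.222383
ν = S·φ(d₁)·√T = 18.611360

price = 0.617370
ν = 18.611360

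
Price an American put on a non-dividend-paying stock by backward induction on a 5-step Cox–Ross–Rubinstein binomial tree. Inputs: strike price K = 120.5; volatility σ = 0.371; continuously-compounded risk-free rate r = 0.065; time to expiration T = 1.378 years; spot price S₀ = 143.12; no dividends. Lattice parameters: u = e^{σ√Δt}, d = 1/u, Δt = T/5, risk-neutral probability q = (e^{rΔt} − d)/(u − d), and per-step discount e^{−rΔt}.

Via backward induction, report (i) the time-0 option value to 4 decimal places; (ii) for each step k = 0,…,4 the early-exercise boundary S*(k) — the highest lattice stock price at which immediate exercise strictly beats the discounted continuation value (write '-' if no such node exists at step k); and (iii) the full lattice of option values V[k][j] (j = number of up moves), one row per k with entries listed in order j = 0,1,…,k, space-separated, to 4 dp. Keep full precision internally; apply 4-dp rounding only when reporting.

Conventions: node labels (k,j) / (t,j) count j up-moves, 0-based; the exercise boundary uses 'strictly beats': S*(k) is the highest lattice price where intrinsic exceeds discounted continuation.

price = 9.5107
boundary = - - - 79.7889 96.9457
tree:
9.5107
15.9952 3.3084
26.0917 6.3814 0.3255
40.7111 12.2775 0.6596 0.0000
54.8315 23.5543 1.3366 0.0000 0.0000
66.4531 40.7111 2.7084 0.0000 0.0000 0.0000

Δt=0.27560  u=1.21503  d=0.82303  q=0.49757  discount=0.98225
step 5 (expiry): payoffs max(K−S,0) = 66.4531 40.7111 2.7084 0.0000 0.0000 0.0000
step 4: (k=4,j=0): S=65.6685, K−S=54.8315, hold=52.6921 ⇒ V=54.8315 exercise | (k=4,j=1): S=96.9457, K−S=23.5543, hold=21.4149 ⇒ V=23.5543 exercise | (k=4,j=2): S=143.1200, K−S=0.0000, hold=1.3366 ⇒ V=1.3366 continue | (k=4,j=3): S=211.2867, K−S=0.0000, hold=0.0000 ⇒ V=0.0000 continue | (k=4,j=4): S=311.9204, K−S=0.0000, hold=0.0000 ⇒ V=0.0000 continue  boundary S*=96.9457
step 3: (k=3,j=0): S=79.7889, K−S=40.7111, hold=38.5716 ⇒ V=40.7111 exercise | (k=3,j=1): S=117.7916, K−S=2.7084, hold=12.2775 ⇒ V=12.2775 continue | (k=3,j=2): S=173.8946, K−S=0.0000, hold=0.6596 ⇒ V=0.6596 continue | (k=3,j=3): S=256.7190, K−S=0.0000, hold=0.0000 ⇒ V=0.0000 continue  boundary S*=79.7889
step 2: (k=2,j=0): S=96.9457, K−S=23.5543, hold=26.0917 ⇒ V=26.0917 continue | (k=2,j=1): S=143.1200, K−S=0.0000, hold=6.3814 ⇒ V=6.3814 continue | (k=2,j=2): S=211.2867, K−S=0.0000, hold=0.3255 ⇒ V=0.3255 continue  boundary S*=-
step 1: (k=1,j=0): S=117.7916, K−S=2.7084, hold=15.9952 ⇒ V=15.9952 continue | (k=1,j=1): S=173.8946, K−S=0.0000, hold=3.3084 ⇒ V=3.3084 continue  boundary S*=-
step 0: (k=0,j=0): S=143.1200, K−S=0.0000, hold=9.5107 ⇒ V=9.5107 continue  boundary S*=-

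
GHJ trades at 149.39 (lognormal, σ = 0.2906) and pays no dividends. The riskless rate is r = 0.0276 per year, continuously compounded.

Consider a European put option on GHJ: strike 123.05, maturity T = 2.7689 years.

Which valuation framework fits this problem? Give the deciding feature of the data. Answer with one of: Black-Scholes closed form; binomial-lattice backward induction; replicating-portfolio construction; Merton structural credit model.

framework: Black-Scholes closed form

Key observation: the strike-123.05 put on GHJ is European-exercise on a continuously-modelled lognormal underlying, so its value is a single closed-form evaluation.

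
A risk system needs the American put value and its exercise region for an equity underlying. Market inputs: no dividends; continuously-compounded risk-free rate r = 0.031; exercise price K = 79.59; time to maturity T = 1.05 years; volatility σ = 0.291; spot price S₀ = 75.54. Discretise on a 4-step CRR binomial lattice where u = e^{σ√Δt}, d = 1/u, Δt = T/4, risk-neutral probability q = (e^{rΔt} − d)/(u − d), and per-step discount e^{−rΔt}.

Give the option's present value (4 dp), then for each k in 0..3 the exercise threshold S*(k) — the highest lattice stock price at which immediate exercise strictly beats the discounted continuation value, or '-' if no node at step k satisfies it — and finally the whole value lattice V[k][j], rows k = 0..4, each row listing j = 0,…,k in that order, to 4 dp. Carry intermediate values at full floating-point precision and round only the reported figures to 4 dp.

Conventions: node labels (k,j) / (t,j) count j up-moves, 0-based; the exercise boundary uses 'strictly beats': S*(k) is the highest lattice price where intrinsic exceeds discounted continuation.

price = 10.3623
boundary = - - 56.0630 65.0769
tree:
10.3623
15.9517 4.7198
23.5270 8.3361 1.0360
31.2923 14.5131 2.0484 0.0000
37.9821 23.5270 4.0500 0.0000 0.0000

params: Δt=0.26250 u=1.16078 d=0.86149 q=0.49010 e^(-rΔt)=0.99190
t_4 payoffs: 37.9821 23.5270 4.0500 0.0000 0.0000
t_3: node(3,0) S=48.2977 payoff=31.2923 vs cont=30.6473 → 31.2923 [stop]  node(3,1) S=65.0769 payoff=14.5131 vs cont=13.8681 → 14.5131 [stop]  node(3,2) S=87.6854 payoff=0.0000 vs cont=2.0484 → 2.0484 [wait]  node(3,3) S=118.1484 payoff=0.0000 vs cont=0.0000 → 0.0000 [wait]  ⇒ S*(3)=65.0769
t_2: node(2,0) S=56.0630 payoff=23.5270 vs cont=22.8820 → 23.5270 [stop]  node(2,1) S=75.5400 payoff=4.0500 vs cont=8.3361 → 8.3361 [wait]  node(2,2) S=101.7836 payoff=0.0000 vs cont=1.0360 → 1.0360 [wait]  ⇒ S*(2)=56.0630
t_1: node(1,0) S=65.0769 payoff=14.5131 vs cont=15.9517 → 15.9517 [wait]  node(1,1) S=87.6854 payoff=0.0000 vs cont=4.7198 → 4.7198 [wait]  ⇒ S*(1)=-
t_0: node(0,0) S=75.5400 payoff=4.0500 vs cont=10.3623 → 10.3623 [wait]  ⇒ S*(0)=-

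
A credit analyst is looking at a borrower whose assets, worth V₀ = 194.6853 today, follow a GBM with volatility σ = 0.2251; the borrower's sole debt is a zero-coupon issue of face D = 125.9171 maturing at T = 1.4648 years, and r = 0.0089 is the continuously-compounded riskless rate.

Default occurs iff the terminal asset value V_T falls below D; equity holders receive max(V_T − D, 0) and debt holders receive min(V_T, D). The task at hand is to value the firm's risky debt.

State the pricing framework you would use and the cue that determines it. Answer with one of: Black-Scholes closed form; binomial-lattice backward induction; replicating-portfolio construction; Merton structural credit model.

Key observation: assets follow a GBM and default happens iff V_T < 125.9171; valuing claims on that split (equity as a call, risky debt as the residual) is the structural model's definition.

framework: Merton structural credit model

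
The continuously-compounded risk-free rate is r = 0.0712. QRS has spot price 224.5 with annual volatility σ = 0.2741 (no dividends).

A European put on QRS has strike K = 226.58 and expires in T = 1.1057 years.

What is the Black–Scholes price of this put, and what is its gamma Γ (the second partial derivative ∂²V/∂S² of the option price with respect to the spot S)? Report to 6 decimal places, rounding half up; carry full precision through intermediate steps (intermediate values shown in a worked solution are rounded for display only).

price = 18.038465
Γ = 0.005724

σ√T = 0.2741·√1.1057 = 0.288222
d₁ = (ln(S/K) + (r+σ²/2)T) / (σ√T) = (ln(224.5/226.58) + (0.0712+0.2741²/2)·1.1057) / 0.288222 = (-0.009222 + 0.120262) / 0.288222 = 0.385256
d₂ = d₁ − σ√T = 0.385256 − 0.288222 = 0.097034
e^{−rT} = 0.924293
N(−d₁) = 0.350024,  N(−d₂) = 0.461350
Put price V = K·e^{−rT}·N(−d₂) − S·N(−d₁) = 96.618787 − 78.580322 = 18.038465
φ(d₁) = (1/√(2π))·e^{−d₁²/2} = 0.370408
Γ = φ(d₁) / (S·σ·√T) = 0.005724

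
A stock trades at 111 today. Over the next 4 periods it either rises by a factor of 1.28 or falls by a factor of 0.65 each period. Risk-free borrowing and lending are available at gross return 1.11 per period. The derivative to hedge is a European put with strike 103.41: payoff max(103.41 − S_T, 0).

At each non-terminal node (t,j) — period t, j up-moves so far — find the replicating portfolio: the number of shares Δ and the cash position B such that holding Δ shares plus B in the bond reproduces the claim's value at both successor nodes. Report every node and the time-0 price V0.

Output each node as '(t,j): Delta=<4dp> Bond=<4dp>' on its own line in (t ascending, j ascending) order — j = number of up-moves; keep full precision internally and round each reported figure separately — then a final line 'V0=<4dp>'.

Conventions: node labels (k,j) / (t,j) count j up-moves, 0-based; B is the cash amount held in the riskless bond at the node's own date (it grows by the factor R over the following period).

(0,0): Delta=-0.1869 Bond=27.5525
(1,0): Delta=-0.5440 Bond=56.3475
(1,1): Delta=-0.1199 Bond=21.0617
(2,0): Delta=-1.0000 Bond=83.9299
(2,1): Delta=-0.4584 Bond=54.6429
(2,2): Delta=-0.0564 Bond=11.8243
(3,0): Delta=-1.0000 Bond=93.1622
(3,1): Delta=-1.0000 Bond=93.1622
(3,2): Delta=-0.3568 Bond=48.6395
(3,3): Delta=0.0000 Bond=0.0000
V0=6.8032

Under the risk-neutral measure, an up-move has probability p* = (R−d)/(u−d) = 0.7302 and values discount at R = 1.11.
Payoffs at expiry: V(4,0)=83.5958, V(4,1)=64.3913, V(4,2)=26.5731, V(4,3)=0.0000, V(4,4)=0.0000
  t=3,j=0: stock 30.4834 → up 39.0187 (V=64.3913), down 19.8142 (V=83.5958). Price 62.6788; hedge Δ=-1.0000, bond B=93.1622.
  t=3,j=1: stock 60.0288 → up 76.8369 (V=26.5731), down 39.0187 (V=64.3913). Price 33.1334; hedge Δ=-1.0000, bond B=93.1622.
  t=3,j=2: stock 118.2106 → up 151.3095 (V=0.0000), down 76.8369 (V=26.5731). Price 6.4599; hedge Δ=-0.3568, bond B=48.6395.
  t=3,j=3: stock 232.7839 → up 297.9634 (V=0.0000), down 151.3095 (V=0.0000). Price 0.0000; hedge Δ=0.0000, bond B=0.0000.
  t=2,j=0: stock 46.8975 → up 60.0288 (V=33.1334), down 30.4834 (V=62.6788). Price 37.0324; hedge Δ=-1.0000, bond B=83.9299.
  t=2,j=1: stock 92.3520 → up 118.2106 (V=6.4599), down 60.0288 (V=33.1334). Price 12.3041; hedge Δ=-0.4584, bond B=54.6429.
  t=2,j=2: stock 181.8624 → up 232.7839 (V=0.0000), down 118.2106 (V=6.4599). Price 1.5704; hedge Δ=-0.0564, bond B=11.8243.
  t=1,j=0: stock 72.1500 → up 92.3520 (V=12.3041), down 46.8975 (V=37.0324). Price 17.0962; hedge Δ=-0.5440, bond B=56.3475.
  t=1,j=1: stock 142.0800 → up 181.8624 (V=1.5704), down 92.3520 (V=12.3041). Price 4.0241; hedge Δ=-0.1199, bond B=21.0617.
  t=0,j=0: stock 111.0000 → up 142.0800 (V=4.0241), down 72.1500 (V=17.0962). Price 6.8032; hedge Δ=-0.1869, bond B=27.5525.
As a check, the time-0 holding Δ(0,0)·S0 + B(0,0) comes to 6.8032 — exactly V0.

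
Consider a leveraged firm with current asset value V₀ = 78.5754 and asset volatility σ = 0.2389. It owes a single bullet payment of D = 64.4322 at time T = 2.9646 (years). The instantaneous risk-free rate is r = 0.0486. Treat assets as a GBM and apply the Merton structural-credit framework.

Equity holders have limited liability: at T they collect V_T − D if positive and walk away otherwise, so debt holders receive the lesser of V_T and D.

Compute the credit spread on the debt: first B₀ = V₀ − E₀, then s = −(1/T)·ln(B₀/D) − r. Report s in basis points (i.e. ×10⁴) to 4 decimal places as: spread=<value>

Apply the equity-as-call identities (strike 64.4322, horizon 2.9646 years):
d₁ = [ln(V₀/D) + (r + σ²/2)T] / (σ√T)
   = [ln(78.5754/64.4322) + (0.0486 + 0.5·0.2389²)·2.9646] / (0.2389·√2.9646)
   = [0.198445 + 0.228679] / 0.411338 = 1.038377
d₂ = d₁ − σ√T = 1.038377 − 0.411338 = 0.627039
N(d₁) = 0.850453,  N(d₂) = 0.734683,  e^(−rT) = 0.865819
E₀ = V₀·N(d₁) − D·e^(−rT)·N(d₂)
   = 78.5754·0.850453 − 64.4322·0.865819·0.734683 = 25.839182
B₀ = V₀ − E₀ = 78.5754 − 25.839182 = 52.736218
spread = −(1/T)·ln(B₀/D) − r = −(1/2.9646)·ln(52.736218/64.4322) − 0.0486 = 0.01896765
in basis points: 0.01896765 × 10⁴ = 189.6765 bp

spread=189.6765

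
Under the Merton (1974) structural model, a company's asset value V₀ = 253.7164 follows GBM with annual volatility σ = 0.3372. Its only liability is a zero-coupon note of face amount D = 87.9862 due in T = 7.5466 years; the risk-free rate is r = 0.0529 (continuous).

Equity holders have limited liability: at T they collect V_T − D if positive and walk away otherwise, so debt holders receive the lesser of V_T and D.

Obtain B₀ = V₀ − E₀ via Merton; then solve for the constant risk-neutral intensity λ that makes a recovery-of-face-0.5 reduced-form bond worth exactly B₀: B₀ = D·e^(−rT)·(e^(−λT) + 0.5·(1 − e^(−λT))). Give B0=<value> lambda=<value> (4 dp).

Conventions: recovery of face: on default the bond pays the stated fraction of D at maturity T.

Equity is a call on the firm's assets struck at D = 87.9862:
d₁ = [ln(V₀/D) + (r + σ²/2)T] / (σ√T)
   = [ln(253.7164/87.9862) + (0.0529 + 0.5·0.3372²)·7.5466] / (0.3372·√7.5466)
   = [1.059037 + 0.828254] / 0.926325 = 2.037397
d₂ = d₁ − σ√T = 2.037397 − 0.926325 = 1.111072
N(d₁) = 0.979195,  N(d₂) = 0.866731,  e^(−rT) = 0.670846
E₀ = V₀·N(d₁) − D·e^(−rT)·N(d₂)
   = 253.7164·0.979195 − 87.9862·0.670846·0.866731 = 197.278783
B₀ = V₀ − E₀ = 253.7164 − 197.278783 = 56.437617
e^(−λT) = (B₀·e^(rT)/D − 0.5)/(1 − 0.5) = (56.4376·1.490654/87.9862 − 0.5)/0.5 = 0.91232148
λ = −ln(0.91232148)/7.5466 = 0.012159

B0=56.4376 lambda=0.0122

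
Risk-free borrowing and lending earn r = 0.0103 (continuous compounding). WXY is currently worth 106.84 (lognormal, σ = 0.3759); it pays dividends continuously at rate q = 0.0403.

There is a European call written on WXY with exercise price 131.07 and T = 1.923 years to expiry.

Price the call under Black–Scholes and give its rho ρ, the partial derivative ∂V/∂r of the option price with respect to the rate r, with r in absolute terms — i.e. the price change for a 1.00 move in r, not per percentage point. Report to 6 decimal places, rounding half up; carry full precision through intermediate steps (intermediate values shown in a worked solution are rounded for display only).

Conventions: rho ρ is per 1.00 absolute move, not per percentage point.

price = 11.372641
ρ = 55.006679

σ√T = 0.3759·√1.923 = 0.521269
d₁ = (ln(S/K) + (r−q+σ²/2)T) / (σ√T) = (ln(106.84/131.07) + (0.0103−0.0403+0.3759²/2)·1.923) / 0.521269 = (-0.204399 + 0.078171) / 0.521269 = -0.242156
d₂ = d₁ − σ√T = -0.242156 − 0.521269 = -0.763425
e^{−rT} = 0.980388
e^{−qT} = 0.925430
N(d₁) = 0.404330,  N(d₂) = 0.222605
Call price V = S·e^{−qT}·N(d₁) − K·e^{−rT}·N(d₂) = 39.977258 − 28.604617 = 11.372641
ρ = K·T·e^{−rT}·N(d₂) = 55.006679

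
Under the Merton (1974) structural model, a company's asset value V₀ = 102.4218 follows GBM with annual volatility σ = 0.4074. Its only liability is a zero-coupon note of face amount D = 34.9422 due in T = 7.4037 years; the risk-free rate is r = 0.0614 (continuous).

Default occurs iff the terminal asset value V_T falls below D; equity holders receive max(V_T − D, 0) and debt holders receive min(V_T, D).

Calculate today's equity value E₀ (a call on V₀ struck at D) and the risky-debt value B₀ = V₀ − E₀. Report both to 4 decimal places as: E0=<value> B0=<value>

With assets at 102.4218 and a single debt payment of 34.9422 at 7.4037 years:
d₁ = [ln(V₀/D) + (r + σ²/2)T] / (σ√T)
   = [ln(102.4218/34.9422) + (0.0614 + 0.5·0.4074²)·7.4037] / (0.4074·√7.4037)
   = [1.075404 + 1.069001] / 1.108525 = 1.934467
d₂ = d₁ − σ√T = 1.934467 − 1.108525 = 0.825943
N(d₁) = 0.973472,  N(d₂) = 0.795582,  e^(−rT) = 0.634710
E₀ = V₀·N(d₁) − D·e^(−rT)·N(d₂)
   = 102.4218·0.973472 − 34.9422·0.634710·0.795582 = 82.060232
B₀ = V₀ − E₀ = 102.4218 − 82.060232 = 20.361568

E0=82.0602 B0=20.3616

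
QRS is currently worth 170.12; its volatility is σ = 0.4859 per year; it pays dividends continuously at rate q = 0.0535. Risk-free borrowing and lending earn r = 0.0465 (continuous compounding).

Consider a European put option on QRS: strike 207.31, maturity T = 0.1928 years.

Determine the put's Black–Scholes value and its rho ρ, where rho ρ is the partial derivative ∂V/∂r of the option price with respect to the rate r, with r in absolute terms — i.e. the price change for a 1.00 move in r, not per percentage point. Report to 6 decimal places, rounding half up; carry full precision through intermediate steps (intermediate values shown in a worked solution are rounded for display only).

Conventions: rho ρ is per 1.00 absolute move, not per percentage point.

σ√T = 0.4859·√0.1928 = 0.213354
d₁ = (ln(S/K) + (r−q+σ²/2)T) / (σ√T) = (ln(170.12/207.31) + (0.0465−0.0535+0.4859²/2)·0.1928) / 0.213354 = (-0.197711 + 0.021410) / 0.213354 = -0.826331
d₂ = d₁ − σ√T = -0.826331 − 0.213354 = -1.039685
e^{−rT} = 0.991075
e^{−qT} = 0.989738
N(−d₁) = 0.795692,  N(−d₂) = 0.850757
Put price V = K·e^{−rT}·N(−d₂) − S·e^{−qT}·N(−d₁) = 174.796265 − 133.974024 = 40.822241
ρ = −K·T·e^{−rT}·N(−d₂) = -33.700720

price = 40.822241
ρ = -33.700720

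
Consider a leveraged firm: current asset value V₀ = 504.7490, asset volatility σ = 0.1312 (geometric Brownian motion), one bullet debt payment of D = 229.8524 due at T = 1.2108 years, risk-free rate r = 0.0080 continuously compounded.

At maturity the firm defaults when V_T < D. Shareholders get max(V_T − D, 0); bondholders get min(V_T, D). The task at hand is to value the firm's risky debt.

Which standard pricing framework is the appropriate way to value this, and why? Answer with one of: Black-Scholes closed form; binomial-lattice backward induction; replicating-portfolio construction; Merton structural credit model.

framework: Merton structural credit model

Key observation: assets follow a GBM and default happens iff V_T < 229.8524; valuing claims on that split (equity as a call, risky debt as the residual) is the structural model's definition.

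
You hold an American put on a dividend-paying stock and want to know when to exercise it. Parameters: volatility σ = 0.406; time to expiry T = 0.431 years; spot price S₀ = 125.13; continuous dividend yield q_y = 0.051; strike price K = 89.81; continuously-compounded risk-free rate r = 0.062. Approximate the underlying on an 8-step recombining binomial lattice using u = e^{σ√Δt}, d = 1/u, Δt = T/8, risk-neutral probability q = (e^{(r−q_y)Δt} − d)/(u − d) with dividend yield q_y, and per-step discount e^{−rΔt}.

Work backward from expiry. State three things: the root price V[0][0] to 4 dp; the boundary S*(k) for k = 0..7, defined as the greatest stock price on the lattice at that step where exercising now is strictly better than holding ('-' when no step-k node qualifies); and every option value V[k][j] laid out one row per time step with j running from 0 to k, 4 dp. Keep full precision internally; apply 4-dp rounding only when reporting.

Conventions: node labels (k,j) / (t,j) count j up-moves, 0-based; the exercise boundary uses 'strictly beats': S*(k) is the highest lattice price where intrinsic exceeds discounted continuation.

Δt=0.05387, u=1.09882, d=0.91007, q=0.47960, disc=e^(-rΔt)=0.99667
k=8 terminal: V=max(K-S,0) → 30.9324 18.7209 3.9767 0.0000 0.0000 0.0000 0.0000 0.0000 0.0000
k=7: j=0 S=64.6958 intr=25.1142 cont=24.9922 V=25.1142[EX]; j=1 S=78.1141 intr=11.6959 cont=11.6108 V=11.6959[EX]; j=2 S=94.3153 intr=0.0000 cont=2.0626 V=2.0626[hold]; j=3 S=113.8767 intr=0.0000 cont=0.0000 V=0.0000[hold]; j=4 S=137.4953 intr=0.0000 cont=0.0000 V=0.0000[hold]; j=5 S=166.0125 intr=0.0000 cont=0.0000 V=0.0000[hold]; j=6 S=200.4443 intr=0.0000 cont=0.0000 V=0.0000[hold]; j=7 S=242.0174 intr=0.0000 cont=0.0000 V=0.0000[hold]  S*(7)=78.1141
k=6: j=0 S=71.0891 intr=18.7209 cont=18.6165 V=18.7209[EX]; j=1 S=85.8333 intr=3.9767 cont=7.0522 V=7.0522[hold]; j=2 S=103.6355 intr=0.0000 cont=1.0698 V=1.0698[hold]; j=3 S=125.1300 intr=0.0000 cont=0.0000 V=0.0000[hold]; j=4 S=151.0826 intr=0.0000 cont=0.0000 V=0.0000[hold]; j=5 S=182.4178 intr=0.0000 cont=0.0000 V=0.0000[hold]; j=6 S=220.2521 intr=0.0000 cont=0.0000 V=0.0000[hold]  S*(6)=71.0891
k=5: j=0 S=78.1141 intr=11.6959 cont=13.0809 V=13.0809[hold]; j=1 S=94.3153 intr=0.0000 cont=4.1691 V=4.1691[hold]; j=2 S=113.8767 intr=0.0000 cont=0.5549 V=0.5549[hold]; j=3 S=137.4953 intr=0.0000 cont=0.0000 V=0.0000[hold]; j=4 S=166.0125 intr=0.0000 cont=0.0000 V=0.0000[hold]; j=5 S=200.4443 intr=0.0000 cont=0.0000 V=0.0000[hold]  S*(5)=-
k=4: j=0 S=85.8333 intr=3.9767 cont=8.7774 V=8.7774[hold]; j=1 S=103.6355 intr=0.0000 cont=2.4276 V=2.4276[hold]; j=2 S=125.1300 intr=0.0000 cont=0.2878 V=0.2878[hold]; j=3 S=151.0826 intr=0.0000 cont=0.0000 V=0.0000[hold]; j=4 S=182.4178 intr=0.0000 cont=0.0000 V=0.0000[hold]  S*(4)=-
k=3: j=0 S=94.3153 intr=0.0000 cont=5.7129 V=5.7129[hold]; j=1 S=113.8767 intr=0.0000 cont=1.3967 V=1.3967[hold]; j=2 S=137.4953 intr=0.0000 cont=0.1493 V=0.1493[hold]; j=3 S=166.0125 intr=0.0000 cont=0.0000 V=0.0000[hold]  S*(3)=-
k=2: j=0 S=103.6355 intr=0.0000 cont=3.6307 V=3.6307[hold]; j=1 S=125.1300 intr=0.0000 cont=0.7958 V=0.7958[hold]; j=2 S=151.0826 intr=0.0000 cont=0.0774 V=0.0774[hold]  S*(2)=-
k=1: j=0 S=113.8767 intr=0.0000 cont=2.2635 V=2.2635[hold]; j=1 S=137.4953 intr=0.0000 cont=0.4497 V=0.4497[hold]  S*(1)=-
k=0: j=0 S=125.1300 intr=0.0000 cont=1.3890 V=1.3890[hold]  S*(0)=-

price = 1.3890
boundary = - - - - - - 71.0891 78.1141
tree:
1.3890
2.2635 0.4497
3.6307 0.7958 0.0774
5.7129 1.3967 0.1493 0.0000
8.7774 2.4276 0.2878 0.0000 0.0000
13.0809 4.1691 0.5549 0.0000 0.0000 0.0000
18.7209 7.0522 1.0698 0.0000 0.0000 0.0000 0.0000
25.1142 11.6959 2.0626 0.0000 0.0000 0.0000 0.0000 0.0000
30.9324 18.7209 3.9767 0.0000 0.0000 0.0000 0.0000 0.0000 0.0000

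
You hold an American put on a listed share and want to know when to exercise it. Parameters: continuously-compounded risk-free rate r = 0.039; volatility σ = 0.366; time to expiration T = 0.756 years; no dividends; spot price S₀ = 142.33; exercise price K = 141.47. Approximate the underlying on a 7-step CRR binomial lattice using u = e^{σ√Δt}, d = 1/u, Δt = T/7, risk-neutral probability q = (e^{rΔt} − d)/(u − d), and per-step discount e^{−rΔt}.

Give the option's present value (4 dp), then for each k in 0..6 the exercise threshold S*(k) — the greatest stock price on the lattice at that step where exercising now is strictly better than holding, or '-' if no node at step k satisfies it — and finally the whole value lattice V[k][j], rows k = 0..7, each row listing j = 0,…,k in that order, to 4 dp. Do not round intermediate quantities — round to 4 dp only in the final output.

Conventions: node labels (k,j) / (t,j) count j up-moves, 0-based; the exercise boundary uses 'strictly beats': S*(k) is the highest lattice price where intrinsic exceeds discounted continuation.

price = 16.2992
boundary = - - - 99.2169 87.9729 99.2169 111.8981
tree:
16.2992
23.1814 9.2043
31.9026 14.2126 4.0183
42.2531 21.2964 6.8877 1.0361
53.4971 30.7277 11.5646 2.0301 0.0000
63.4669 42.2531 18.8759 3.9776 0.0000 0.0000
72.3068 53.4971 29.5719 7.7934 0.0000 0.0000 0.0000
80.1449 63.4669 42.2531 15.2699 0.0000 0.0000 0.0000 0.0000

Δt=0.10800  u=1.12781  d=0.88667  q=0.48747  discount=0.99580
step 7 (expiry): payoffs max(K−S,0) = 80.1449 63.4669 42.2531 15.2699 0.0000 0.0000 0.0000 0.0000
step 6: (k=6,j=0): S=69.1632, K−S=72.3068, hold=71.7122 ⇒ V=72.3068 exercise | (k=6,j=1): S=87.9729, K−S=53.4971, hold=52.9025 ⇒ V=53.4971 exercise | (k=6,j=2): S=111.8981, K−S=29.5719, hold=28.9773 ⇒ V=29.5719 exercise | (k=6,j=3): S=142.3300, K−S=0.0000, hold=7.7934 ⇒ V=7.7934 continue | (k=6,j=4): S=181.0382, K−S=0.0000, hold=0.0000 ⇒ V=0.0000 continue | (k=6,j=5): S=230.2735, K−S=0.0000, hold=0.0000 ⇒ V=0.0000 continue | (k=6,j=6): S=292.8989, K−S=0.0000, hold=0.0000 ⇒ V=0.0000 continue  boundary S*=111.8981
step 5: (k=5,j=0): S=78.0031, K−S=63.4669, hold=62.8723 ⇒ V=63.4669 exercise | (k=5,j=1): S=99.2169, K−S=42.2531, hold=41.6584 ⇒ V=42.2531 exercise | (k=5,j=2): S=126.2001, K−S=15.2699, hold=18.8759 ⇒ V=18.8759 continue | (k=5,j=3): S=160.5215, K−S=0.0000, hold=3.9776 ⇒ V=3.9776 continue | (k=5,j=4): S=204.1771, K−S=0.0000, hold=0.0000 ⇒ V=0.0000 continue | (k=5,j=5): S=259.7053, K−S=0.0000, hold=0.0000 ⇒ V=0.0000 continue  boundary S*=99.2169
step 4: (k=4,j=0): S=87.9729, K−S=53.4971, hold=52.9025 ⇒ V=53.4971 exercise | (k=4,j=1): S=111.8981, K−S=29.5719, hold=30.7277 ⇒ V=30.7277 continue | (k=4,j=2): S=142.3300, K−S=0.0000, hold=11.5646 ⇒ V=11.5646 continue | (k=4,j=3): S=181.0382, K−S=0.0000, hold=2.0301 ⇒ V=2.0301 continue | (k=4,j=4): S=230.2735, K−S=0.0000, hold=0.0000 ⇒ V=0.0000 continue  boundary S*=87.9729
step 3: (k=3,j=0): S=99.2169, K−S=42.2531, hold=42.2195 ⇒ V=42.2531 exercise | (k=3,j=1): S=126.2001, K−S=15.2699, hold=21.2964 ⇒ V=21.2964 continue | (k=3,j=2): S=160.5215, K−S=0.0000, hold=6.8877 ⇒ V=6.8877 continue | (k=3,j=3): S=204.1771, K−S=0.0000, hold=1.0361 ⇒ V=1.0361 continue  boundary S*=99.2169
step 2: (k=2,j=0): S=111.8981, K−S=29.5719, hold=31.9026 ⇒ V=31.9026 continue | (k=2,j=1): S=142.3300, K−S=0.0000, hold=14.2126 ⇒ V=14.2126 continue | (k=2,j=2): S=181.0382, K−S=0.0000, hold=4.0183 ⇒ V=4.0183 continue  boundary S*=-
step 1: (k=1,j=0): S=126.2001, K−S=15.2699, hold=23.1814 ⇒ V=23.1814 continue | (k=1,j=1): S=160.5215, K−S=0.0000, hold=9.2043 ⇒ V=9.2043 continue  boundary S*=-
step 0: (k=0,j=0): S=142.3300, K−S=0.0000, hold=16.2992 ⇒ V=16.2992 continue  boundary S*=-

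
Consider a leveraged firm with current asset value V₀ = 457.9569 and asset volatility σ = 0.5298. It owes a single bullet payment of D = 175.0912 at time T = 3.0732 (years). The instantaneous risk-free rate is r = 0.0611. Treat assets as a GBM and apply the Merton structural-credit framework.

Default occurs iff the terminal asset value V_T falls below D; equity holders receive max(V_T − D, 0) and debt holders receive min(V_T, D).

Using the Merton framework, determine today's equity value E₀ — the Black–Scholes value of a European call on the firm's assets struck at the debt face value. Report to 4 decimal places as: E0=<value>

Apply the equity-as-call identities (strike 175.0912, horizon 3.0732 years):
d₁ = [ln(V₀/D) + (r + σ²/2)T] / (σ√T)
   = [ln(457.9569/175.0912) + (0.0611 + 0.5·0.5298²)·3.0732] / (0.5298·√3.0732)
   = [0.961468 + 0.619078] / 0.928768 = 1.701766
d₂ = d₁ − σ√T = 1.701766 − 0.928768 = 0.772997
N(d₁) = 0.955600,  N(d₂) = 0.780238,  e^(−rT) = 0.828803
E₀ = V₀·N(d₁) − D·e^(−rT)·N(d₂)
   = 457.9569·0.955600 − 175.0912·0.828803·0.780238 = 324.398632

E0=324.3986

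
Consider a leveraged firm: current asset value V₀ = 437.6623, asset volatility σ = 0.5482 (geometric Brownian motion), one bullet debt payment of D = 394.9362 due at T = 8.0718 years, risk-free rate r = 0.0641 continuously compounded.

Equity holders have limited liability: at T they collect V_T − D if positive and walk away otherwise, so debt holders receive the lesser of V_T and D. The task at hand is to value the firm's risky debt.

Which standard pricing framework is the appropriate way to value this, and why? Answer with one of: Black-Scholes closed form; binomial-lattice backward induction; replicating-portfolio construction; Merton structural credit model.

framework: Merton structural credit model

Key observation: a levered firm with one bullet debt due at 8.0718 years is the canonical structural-credit setup: equity is a call on the firm's assets struck at the face value.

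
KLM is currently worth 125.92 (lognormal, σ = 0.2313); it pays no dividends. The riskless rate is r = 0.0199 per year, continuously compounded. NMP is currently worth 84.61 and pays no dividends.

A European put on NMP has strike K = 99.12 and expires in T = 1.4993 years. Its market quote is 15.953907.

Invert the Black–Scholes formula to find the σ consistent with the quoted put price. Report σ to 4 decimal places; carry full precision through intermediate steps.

sigma = 0.2044

At σ = 0.2044 the Black–Scholes value reproduces the quote:
σ√T = 0.2044·√1.4993 = 0.250279
d₁ = (ln(S/K) + (r+σ²/2)T) / (σ√T) = (ln(84.61/99.12) + (0.0199+0.2044²/2)·1.4993) / 0.250279 = (-0.158279 + 0.061156) / 0.250279 = -0.388057
d₂ = d₁ − σ√T = -0.388057 − 0.250279 = -0.638337
e^{−rT} = 0.970605
N(−d₁) = 0.651013,  N(−d₂) = 0.738373
V = K·e^{−rT}·N(−d₂) − S·N(−d₁) = 71.036139 − 55.082231 = 15.953907 (equal to the quote); since ∂V/∂σ > 0 for all σ, the implied volatility is unique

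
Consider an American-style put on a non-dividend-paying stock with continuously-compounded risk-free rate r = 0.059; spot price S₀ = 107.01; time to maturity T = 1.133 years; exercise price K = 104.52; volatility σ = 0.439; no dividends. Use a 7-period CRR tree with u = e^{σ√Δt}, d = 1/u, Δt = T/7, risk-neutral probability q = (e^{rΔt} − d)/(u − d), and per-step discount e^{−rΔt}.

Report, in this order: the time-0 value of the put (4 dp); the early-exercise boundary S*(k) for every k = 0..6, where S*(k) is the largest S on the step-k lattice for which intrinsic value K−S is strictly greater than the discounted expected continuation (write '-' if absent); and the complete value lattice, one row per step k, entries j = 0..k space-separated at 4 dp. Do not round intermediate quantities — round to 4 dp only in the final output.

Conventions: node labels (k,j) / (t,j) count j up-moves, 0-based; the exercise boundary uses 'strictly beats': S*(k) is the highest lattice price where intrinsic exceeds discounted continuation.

price = 15.9558
boundary = - - - 62.9962 52.7972 62.9962 75.1653
tree:
15.9558
22.6995 9.0539
31.2754 13.9702 3.9712
41.5238 20.9262 6.8016 1.0203
51.7228 30.1946 11.4205 1.9923 0.0000
60.2706 41.5238 18.6669 3.8904 0.0000 0.0000
67.4345 51.7228 29.3547 7.5969 0.0000 0.0000 0.0000
73.4386 60.2706 41.5238 14.8348 0.0000 0.0000 0.0000 0.0000

Δt=0.16186  u=1.19317  d=0.83810  q=0.48298  discount=0.99050
step 7 (expiry): payoffs max(K−S,0) = 73.4386 60.2706 41.5238 14.8348 0.0000 0.0000 0.0000 0.0000
step 6: (k=6,j=0): S=37.0855, K−S=67.4345, hold=66.4412 ⇒ V=67.4345 exercise | (k=6,j=1): S=52.7972, K−S=51.7228, hold=50.7295 ⇒ V=51.7228 exercise | (k=6,j=2): S=75.1653, K−S=29.3547, hold=28.3613 ⇒ V=29.3547 exercise | (k=6,j=3): S=107.0100, K−S=0.0000, hold=7.5969 ⇒ V=7.5969 continue | (k=6,j=4): S=152.3461, K−S=0.0000, hold=0.0000 ⇒ V=0.0000 continue | (k=6,j=5): S=216.8893, K−S=0.0000, hold=0.0000 ⇒ V=0.0000 continue | (k=6,j=6): S=308.7770, K−S=0.0000, hold=0.0000 ⇒ V=0.0000 continue  boundary S*=75.1653
step 5: (k=5,j=0): S=44.2494, K−S=60.2706, hold=59.2772 ⇒ V=60.2706 exercise | (k=5,j=1): S=62.9962, K−S=41.5238, hold=40.5305 ⇒ V=41.5238 exercise | (k=5,j=2): S=89.6852, K−S=14.8348, hold=18.6669 ⇒ V=18.6669 continue | (k=5,j=3): S=127.6814, K−S=0.0000, hold=3.8904 ⇒ V=3.8904 continue | (k=5,j=4): S=181.7752, K−S=0.0000, hold=0.0000 ⇒ V=0.0000 continue | (k=5,j=5): S=258.7864, K−S=0.0000, hold=0.0000 ⇒ V=0.0000 continue  boundary S*=62.9962
step 4: (k=4,j=0): S=52.7972, K−S=51.7228, hold=50.7295 ⇒ V=51.7228 exercise | (k=4,j=1): S=75.1653, K−S=29.3547, hold=30.1946 ⇒ V=30.1946 continue | (k=4,j=2): S=107.0100, K−S=0.0000, hold=11.4205 ⇒ V=11.4205 continue | (k=4,j=3): S=152.3461, K−S=0.0000, hold=1.9923 ⇒ V=1.9923 continue | (k=4,j=4): S=216.8893, K−S=0.0000, hold=0.0000 ⇒ V=0.0000 continue  boundary S*=52.7972
step 3: (k=3,j=0): S=62.9962, K−S=41.5238, hold=40.9323 ⇒ V=41.5238 exercise | (k=3,j=1): S=89.6852, K−S=14.8348, hold=20.9262 ⇒ V=20.9262 continue | (k=3,j=2): S=127.6814, K−S=0.0000, hold=6.8016 ⇒ V=6.8016 continue | (k=3,j=3): S=181.7752, K−S=0.0000, hold=1.0203 ⇒ V=1.0203 continue  boundary S*=62.9962
step 2: (k=2,j=0): S=75.1653, K−S=29.3547, hold=31.2754 ⇒ V=31.2754 continue | (k=2,j=1): S=107.0100, K−S=0.0000, hold=13.9702 ⇒ V=13.9702 continue | (k=2,j=2): S=152.3461, K−S=0.0000, hold=3.9712 ⇒ V=3.9712 continue  boundary S*=-
step 1: (k=1,j=0): S=89.6852, K−S=14.8348, hold=22.6995 ⇒ V=22.6995 continue | (k=1,j=1): S=127.6814, K−S=0.0000, hold=9.0539 ⇒ V=9.0539 continue  boundary S*=-
step 0: (k=0,j=0): S=107.0100, K−S=0.0000, hold=15.9558 ⇒ V=15.9558 continue  boundary S*=-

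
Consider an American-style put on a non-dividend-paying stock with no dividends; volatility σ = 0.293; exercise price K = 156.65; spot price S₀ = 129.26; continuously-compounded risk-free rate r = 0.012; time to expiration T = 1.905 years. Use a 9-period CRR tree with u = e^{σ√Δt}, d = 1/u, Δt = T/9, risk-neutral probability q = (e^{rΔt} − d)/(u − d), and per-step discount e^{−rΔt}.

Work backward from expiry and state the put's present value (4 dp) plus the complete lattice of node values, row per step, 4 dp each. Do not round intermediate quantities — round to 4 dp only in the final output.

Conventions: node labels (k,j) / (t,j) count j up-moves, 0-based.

Δt=0.21167, u=1.14431, d=0.87389, q=0.47576, disc=e^(-rΔt)=0.99746
k=9 terminal: V=max(K-S,0) → 118.2286 106.3393 90.7710 70.3852 43.6910 8.7366 0.0000 0.0000 0.0000 0.0000
k=8: j=0 S=43.9660 intr=112.6840 cont=112.2866 V=112.6840[EX]; j=1 S=57.5710 intr=99.0790 cont=98.6816 V=99.0790[EX]; j=2 S=75.3860 intr=81.2640 cont=80.8667 V=81.2640[EX]; j=3 S=98.7137 intr=57.9363 cont=57.5389 V=57.9363[EX]; j=4 S=129.2600 intr=27.3900 cont=26.9926 V=27.3900[EX]; j=5 S=169.2587 intr=0.0000 cont=4.5685 V=4.5685[hold]; j=6 S=221.6348 intr=0.0000 cont=0.0000 V=0.0000[hold]; j=7 S=290.2183 intr=0.0000 cont=0.0000 V=0.0000[hold]; j=8 S=380.0245 intr=0.0000 cont=0.0000 V=0.0000[hold]
k=7: j=0 S=50.3107 intr=106.3393 cont=105.9419 V=106.3393[EX]; j=1 S=65.8790 intr=90.7710 cont=90.3736 V=90.7710[EX]; j=2 S=86.2648 intr=70.3852 cont=69.9878 V=70.3852[EX]; j=3 S=112.9590 intr=43.6910 cont=43.2936 V=43.6910[EX]; j=4 S=147.9134 intr=8.7366 cont=16.4906 V=16.4906[hold]; j=5 S=193.6843 intr=0.0000 cont=2.3889 V=2.3889[hold]; j=6 S=253.6187 intr=0.0000 cont=0.0000 V=0.0000[hold]; j=7 S=332.0995 intr=0.0000 cont=0.0000 V=0.0000[hold]
k=6: j=0 S=57.5710 intr=99.0790 cont=98.6816 V=99.0790[EX]; j=1 S=75.3860 intr=81.2640 cont=80.8667 V=81.2640[EX]; j=2 S=98.7137 intr=57.9363 cont=57.5389 V=57.9363[EX]; j=3 S=129.2600 intr=27.3900 cont=30.6723 V=30.6723[hold]; j=4 S=169.2587 intr=0.0000 cont=9.7568 V=9.7568[hold]; j=5 S=221.6348 intr=0.0000 cont=1.2492 V=1.2492[hold]; j=6 S=290.2183 intr=0.0000 cont=0.0000 V=0.0000[hold]
k=5: j=0 S=65.8790 intr=90.7710 cont=90.3736 V=90.7710[EX]; j=1 S=86.2648 intr=70.3852 cont=69.9878 V=70.3852[EX]; j=2 S=112.9590 intr=43.6910 cont=44.8512 V=44.8512[hold]; j=3 S=147.9134 intr=8.7366 cont=20.6691 V=20.6691[hold]; j=4 S=193.6843 intr=0.0000 cont=5.6948 V=5.6948[hold]; j=5 S=253.6187 intr=0.0000 cont=0.6532 V=0.6532[hold]
k=4: j=0 S=75.3860 intr=81.2640 cont=80.8667 V=81.2640[EX]; j=1 S=98.7137 intr=57.9363 cont=58.0895 V=58.0895[hold]; j=2 S=129.2600 intr=27.3900 cont=33.2619 V=33.2619[hold]; j=3 S=169.2587 intr=0.0000 cont=13.5106 V=13.5106[hold]; j=4 S=221.6348 intr=0.0000 cont=3.2879 V=3.2879[hold]
k=3: j=0 S=86.2648 intr=70.3852 cont=70.0605 V=70.3852[EX]; j=1 S=112.9590 intr=43.6910 cont=46.1602 V=46.1602[hold]; j=2 S=147.9134 intr=8.7366 cont=23.8046 V=23.8046[hold]; j=3 S=193.6843 intr=0.0000 cont=8.6252 V=8.6252[hold]
k=2: j=0 S=98.7137 intr=57.9363 cont=58.7107 V=58.7107[hold]; j=1 S=129.2600 intr=27.3900 cont=35.4343 V=35.4343[hold]; j=2 S=169.2587 intr=0.0000 cont=16.5408 V=16.5408[hold]
k=1: j=0 S=112.9590 intr=43.6910 cont=47.5160 V=47.5160[hold]; j=1 S=147.9134 intr=8.7366 cont=26.3785 V=26.3785[hold]
k=0: j=0 S=129.2600 intr=27.3900 cont=37.3647 V=37.3647[hold]

price = 37.3647
tree:
37.3647
47.5160 26.3785
58.7107 35.4343 16.5408
70.3852 46.1602 23.8046 8.6252
81.2640 58.0895 33.2619 13.5106 3.2879
90.7710 70.3852 44.8512 20.6691 5.6948 0.6532
99.0790 81.2640 57.9363 30.6723 9.7568 1.2492 0.0000
106.3393 90.7710 70.3852 43.6910 16.4906 2.3889 0.0000 0.0000
112.6840 99.0790 81.2640 57.9363 27.3900 4.5685 0.0000 0.0000 0.0000
118.2286 106.3393 90.7710 70.3852 43.6910 8.7366 0.0000 0.0000 0.0000 0.0000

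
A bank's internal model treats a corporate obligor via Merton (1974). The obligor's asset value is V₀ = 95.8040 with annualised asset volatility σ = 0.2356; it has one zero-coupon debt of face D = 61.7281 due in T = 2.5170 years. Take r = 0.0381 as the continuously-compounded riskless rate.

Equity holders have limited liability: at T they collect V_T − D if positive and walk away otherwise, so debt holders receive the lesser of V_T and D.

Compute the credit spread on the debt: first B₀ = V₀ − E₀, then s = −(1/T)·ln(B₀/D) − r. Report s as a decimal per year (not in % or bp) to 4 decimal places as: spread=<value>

With assets at 95.8040 and a single debt payment of 61.7281 at 2.5170 years:
d₁ = [ln(V₀/D) + (r + σ²/2)T] / (σ√T)
   = [ln(95.8040/61.7281) + (0.0381 + 0.5·0.2356²)·2.5170] / (0.2356·√2.5170)
   = [0.439565 + 0.165754] / 0.373781 = 1.619449
d₂ = d₁ − σ√T = 1.619449 − 0.373781 = 1.245669
N(d₁) = 0.947325,  N(d₂) = 0.893557,  e^(−rT) = 0.908557
E₀ = V₀·N(d₁) − D·e^(−rT)·N(d₂)
   = 95.8040·0.947325 − 61.7281·0.908557·0.893557 = 40.643698
B₀ = V₀ − E₀ = 95.8040 − 40.643698 = 55.160302
spread = −(1/T)·ln(B₀/D) − r = −(1/2.5170)·ln(55.160302/61.7281) − 0.0381 = 0.00659437

spread=0.0066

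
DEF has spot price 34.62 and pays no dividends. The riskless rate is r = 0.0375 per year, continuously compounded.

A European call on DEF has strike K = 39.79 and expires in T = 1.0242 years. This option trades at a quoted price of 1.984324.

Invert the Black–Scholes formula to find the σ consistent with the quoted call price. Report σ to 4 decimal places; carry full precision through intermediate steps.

sigma = 0.2399

At σ = 0.2399 the Black–Scholes value reproduces the quote:
σ√T = 0.2399·√1.0242 = 0.242785
d₁ = (ln(S/K) + (r+σ²/2)T) / (σ√T) = (ln(34.62/39.79) + (0.0375+0.2399²/2)·1.0242) / 0.242785 = (-0.139184 + 0.067880) / 0.242785 = -0.293692
d₂ = d₁ − σ√T = -0.293692 − 0.242785 = -0.536478
e^{−rT} = 0.962321
N(d₁) = 0.384497,  N(d₂) = 0.295814
V = S·N(d₁) − K·e^{−rT}·N(d₂) = 13.311271 − 11.326947 = 1.984324 (the quoted price), and the Black–Scholes price is strictly increasing in σ, so σ is unique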